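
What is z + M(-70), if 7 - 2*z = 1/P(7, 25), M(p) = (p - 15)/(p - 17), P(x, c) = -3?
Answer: 404/87 ≈ 4.6437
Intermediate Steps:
M(p) = (-15 + p)/(-17 + p)
z = 11/3 (z = 7/2 - ½/(-3) = 7/2 - ½*(-⅓) = 7/2 + ⅙ = 11/3 ≈ 3.6667)
z + M(-70) = 11/3 + (-15 - 70)/(-17 - 70) = 11/3 - 85/(-87) = 11/3 - 1/87*(-85) = 11/3 + 85/87 = 404/87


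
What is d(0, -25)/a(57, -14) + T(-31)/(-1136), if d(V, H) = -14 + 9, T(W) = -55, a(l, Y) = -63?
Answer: 9145/71568 ≈ 0.12778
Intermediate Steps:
d(V, H) = -5
d(0, -25)/a(57, -14) + T(-31)/(-1136) = -5/(-63) - 55/(-1136) = -5*(-1/63) - 55*(-1/1136) = 5/63 + 55/1136 = 9145/71568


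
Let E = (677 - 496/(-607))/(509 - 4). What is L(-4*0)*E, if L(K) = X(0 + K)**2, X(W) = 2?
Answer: 329148/61307 ≈ 5.3689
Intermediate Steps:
E = 82287/61307 (E = (677 - 496*(-1/607))/505 = (677 + 496/607)*(1/505) = (411435/607)*(1/505) = 82287/61307 ≈ 1.3422)
L(K) = 4 (L(K) = 2**2 = 4)
L(-4*0)*E = 4*(82287/61307) = 329148/61307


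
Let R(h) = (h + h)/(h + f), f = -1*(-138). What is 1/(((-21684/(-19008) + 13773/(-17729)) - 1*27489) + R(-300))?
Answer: -84248208/2315556299699 ≈ -3.6384e-5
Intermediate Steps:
f = 138
R(h) = 2*h/(138 + h) (R(h) = (h + h)/(h + 138) = (2*h)/(138 + h) = 2*h/(138 + h))
1/(((-21684/(-19008) + 13773/(-17729)) - 1*27489) + R(-300)) = 1/(((-21684/(-19008) + 13773/(-17729)) - 1*27489) + 2*(-300)/(138 - 300)) = 1/(((-21684*(-1/19008) + 13773*(-1/17729)) - 27489) + 2*(-300)/(-162)) = 1/(((1807/1584 - 13773/17729) - 27489) + 2*(-300)*(-1/162)) = 1/((10219871/28082736 - 27489) + 100/27) = 1/(-771956110033/28082736 + 100/27) = 1/(-2315556299699/84248208) = -84248208/2315556299699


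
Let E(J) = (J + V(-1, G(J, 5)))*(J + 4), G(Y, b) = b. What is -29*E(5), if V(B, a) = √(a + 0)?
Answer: -1305 - 261*√5 ≈ -1888.6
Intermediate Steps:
V(B, a) = √a
E(J) = (4 + J)*(J + √5) (E(J) = (J + √5)*(J + 4) = (J + √5)*(4 + J) = (4 + J)*(J + √5))
-29*E(5) = -29*(5² + 4*5 + 4*√5 + 5*√5) = -29*(25 + 20 + 4*√5 + 5*√5) = -29*(45 + 9*√5) = -1305 - 261*√5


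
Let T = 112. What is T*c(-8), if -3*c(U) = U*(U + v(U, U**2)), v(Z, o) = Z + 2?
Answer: -12544/3 ≈ -4181.3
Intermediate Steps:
v(Z, o) = 2 + Z
c(U) = -U*(2 + 2*U)/3 (c(U) = -U*(U + (2 + U))/3 = -U*(2 + 2*U)/3)
T*c(-8) = 112*(-2/3*(-8)*(1 - 8)) = 112*(-2/3*(-8)*(-7)) = 112*(-112/3) = -12544/3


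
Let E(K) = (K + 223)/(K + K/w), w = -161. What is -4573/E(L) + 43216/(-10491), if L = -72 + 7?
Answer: 248922119296/133435029 ≈ 1865.5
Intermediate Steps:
L = -65
E(K) = 161*(223 + K)/(160*K) (E(K) = (K + 223)/(K + K/(-161)) = (223 + K)/(K + K*(-1/161)) = (223 + K)/(K - K/161) = (223 + K)/((160*K/161)) = (223 + K)*(161/(160*K)) = 161*(223 + K)/(160*K))
-4573/E(L) + 43216/(-10491) = -4573*(-10400/(161*(223 - 65))) + 43216/(-10491) = -4573/((161/160)*(-1/65)*158) + 43216*(-1/10491) = -4573/(-12719/5200) - 43216/10491 = -4573*(-5200/12719) - 43216/10491 = 23779600/12719 - 43216/10491 = 248922119296/133435029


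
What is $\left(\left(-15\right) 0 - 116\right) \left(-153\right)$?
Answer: $17748$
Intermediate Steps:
$\left(\left(-15\right) 0 - 116\right) \left(-153\right) = \left(0 - 116\right) \left(-153\right) = \left(-116\right) \left(-153\right) = 17748$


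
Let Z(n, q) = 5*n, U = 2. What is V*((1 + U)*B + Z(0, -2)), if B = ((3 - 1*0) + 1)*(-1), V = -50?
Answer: 600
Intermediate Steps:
B = -4 (B = ((3 + 0) + 1)*(-1) = (3 + 1)*(-1) = 4*(-1) = -4)
V*((1 + U)*B + Z(0, -2)) = -50*((1 + 2)*(-4) + 5*0) = -50*(3*(-4) + 0) = -50*(-12 + 0) = -50*(-12) = 600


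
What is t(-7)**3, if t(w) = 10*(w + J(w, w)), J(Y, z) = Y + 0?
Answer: -2744000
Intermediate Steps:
J(Y, z) = Y
t(w) = 20*w (t(w) = 10*(w + w) = 10*(2*w) = 20*w)
t(-7)**3 = (20*(-7))**3 = (-140)**3 = -2744000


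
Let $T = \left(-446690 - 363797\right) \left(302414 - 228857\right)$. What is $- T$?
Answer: $59616992259$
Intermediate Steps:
$T = -59616992259$ ($T = \left(-810487\right) 73557 = -59616992259$)
$- T = \left(-1\right) \left(-59616992259\right) = 59616992259$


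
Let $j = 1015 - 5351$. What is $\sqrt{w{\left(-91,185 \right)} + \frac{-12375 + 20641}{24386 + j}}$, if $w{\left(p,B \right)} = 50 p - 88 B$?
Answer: $\frac{i \sqrt{83735463417}}{2005} \approx 144.32 i$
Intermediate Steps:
$w{\left(p,B \right)} = - 88 B + 50 p$
$j = -4336$
$\sqrt{w{\left(-91,185 \right)} + \frac{-12375 + 20641}{24386 + j}} = \sqrt{\left(\left(-88\right) 185 + 50 \left(-91\right)\right) + \frac{-12375 + 20641}{24386 - 4336}} = \sqrt{\left(-16280 - 4550\right) + \frac{8266}{20050}} = \sqrt{-20830 + 8266 \cdot \frac{1}{20050}} = \sqrt{-20830 + \frac{4133}{10025}} = \sqrt{- \frac{208816617}{10025}} = \frac{i \sqrt{83735463417}}{2005}$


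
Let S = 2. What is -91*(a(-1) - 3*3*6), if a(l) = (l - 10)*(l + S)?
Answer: 5915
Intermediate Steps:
a(l) = (-10 + l)*(2 + l) (a(l) = (l - 10)*(l + 2) = (-10 + l)*(2 + l))
-91*(a(-1) - 3*3*6) = -91*((-20 + (-1)² - 8*(-1)) - 3*3*6) = -91*((-20 + 1 + 8) - 9*6) = -91*(-11 - 54) = -91*(-65) = 5915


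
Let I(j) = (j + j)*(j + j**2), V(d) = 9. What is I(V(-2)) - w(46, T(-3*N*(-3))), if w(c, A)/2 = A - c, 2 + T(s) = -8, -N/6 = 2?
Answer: 1732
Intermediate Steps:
N = -12 (N = -6*2 = -12)
T(s) = -10 (T(s) = -2 - 8 = -10)
w(c, A) = -2*c + 2*A (w(c, A) = 2*(A - c) = -2*c + 2*A)
I(j) = 2*j*(j + j**2) (I(j) = (2*j)*(j + j**2) = 2*j*(j + j**2))
I(V(-2)) - w(46, T(-3*N*(-3))) = 2*9**2*(1 + 9) - (-2*46 + 2*(-10)) = 2*81*10 - (-92 - 20) = 1620 - 1*(-112) = 1620 + 112 = 1732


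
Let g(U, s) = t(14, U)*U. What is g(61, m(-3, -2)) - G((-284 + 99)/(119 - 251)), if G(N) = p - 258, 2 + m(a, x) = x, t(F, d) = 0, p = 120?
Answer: 138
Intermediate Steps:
m(a, x) = -2 + x
g(U, s) = 0 (g(U, s) = 0*U = 0)
G(N) = -138 (G(N) = 120 - 258 = -138)
g(61, m(-3, -2)) - G((-284 + 99)/(119 - 251)) = 0 - 1*(-138) = 0 + 138 = 138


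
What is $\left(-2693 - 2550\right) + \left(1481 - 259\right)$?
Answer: $-4021$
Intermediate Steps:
$\left(-2693 - 2550\right) + \left(1481 - 259\right) = -5243 + 1222 = -4021$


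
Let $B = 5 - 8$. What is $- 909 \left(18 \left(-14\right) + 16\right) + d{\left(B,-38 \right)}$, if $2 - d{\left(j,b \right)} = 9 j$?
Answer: $214553$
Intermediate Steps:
$B = -3$ ($B = 5 - 8 = -3$)
$d{\left(j,b \right)} = 2 - 9 j$
$- 909 \left(18 \left(-14\right) + 16\right) + d{\left(B,-38 \right)} = - 909 \left(18 \left(-14\right) + 16\right) + \left(2 - -27\right) = - 909 \left(-252 + 16\right) + \left(2 + 27\right) = \left(-909\right) \left(-236\right) + 29 = 214524 + 29 = 214553$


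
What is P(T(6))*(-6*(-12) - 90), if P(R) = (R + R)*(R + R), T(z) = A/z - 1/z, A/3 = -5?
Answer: -512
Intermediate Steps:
A = -15 (A = 3*(-5) = -15)
T(z) = -16/z (T(z) = -15/z - 1/z = -16/z)
P(R) = 4*R**2 (P(R) = (2*R)*(2*R) = 4*R**2)
P(T(6))*(-6*(-12) - 90) = (4*(-16/6)**2)*(-6*(-12) - 90) = (4*(-16*1/6)**2)*(72 - 90) = (4*(-8/3)**2)*(-18) = (4*(64/9))*(-18) = (256/9)*(-18) = -512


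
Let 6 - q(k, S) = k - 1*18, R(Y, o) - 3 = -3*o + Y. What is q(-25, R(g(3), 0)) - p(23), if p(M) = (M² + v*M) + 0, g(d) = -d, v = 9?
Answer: -687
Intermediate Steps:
R(Y, o) = 3 + Y - 3*o (R(Y, o) = 3 + (-3*o + Y) = 3 + (Y - 3*o) = 3 + Y - 3*o)
q(k, S) = 24 - k (q(k, S) = 6 - (k - 1*18) = 6 - (k - 18) = 6 - (-18 + k) = 6 + (18 - k) = 24 - k)
p(M) = M² + 9*M (p(M) = (M² + 9*M) + 0 = M² + 9*M)
q(-25, R(g(3), 0)) - p(23) = (24 - 1*(-25)) - 23*(9 + 23) = (24 + 25) - 23*32 = 49 - 1*736 = 49 - 736 = -687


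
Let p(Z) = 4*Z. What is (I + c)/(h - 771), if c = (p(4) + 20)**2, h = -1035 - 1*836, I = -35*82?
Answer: 787/1321 ≈ 0.59576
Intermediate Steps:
I = -2870
h = -1871 (h = -1035 - 836 = -1871)
c = 1296 (c = (4*4 + 20)**2 = (16 + 20)**2 = 36**2 = 1296)
(I + c)/(h - 771) = (-2870 + 1296)/(-1871 - 771) = -1574/(-2642) = -1574*(-1/2642) = 787/1321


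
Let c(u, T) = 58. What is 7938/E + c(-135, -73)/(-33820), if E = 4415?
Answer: 26820709/14931530 ≈ 1.7962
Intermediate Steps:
7938/E + c(-135, -73)/(-33820) = 7938/4415 + 58/(-33820) = 7938*(1/4415) + 58*(-1/33820) = 7938/4415 - 29/16910 = 26820709/14931530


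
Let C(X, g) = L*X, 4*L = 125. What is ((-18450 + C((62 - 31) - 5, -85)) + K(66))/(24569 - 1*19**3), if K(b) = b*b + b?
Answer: -26431/35420 ≈ -0.74622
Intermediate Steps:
L = 125/4 (L = (1/4)*125 = 125/4 ≈ 31.250)
K(b) = b + b**2 (K(b) = b**2 + b = b + b**2)
C(X, g) = 125*X/4
((-18450 + C((62 - 31) - 5, -85)) + K(66))/(24569 - 1*19**3) = ((-18450 + 125*((62 - 31) - 5)/4) + 66*(1 + 66))/(24569 - 1*19**3) = ((-18450 + 125*(31 - 5)/4) + 66*67)/(24569 - 1*6859) = ((-18450 + (125/4)*26) + 4422)/(24569 - 6859) = ((-18450 + 1625/2) + 4422)/17710 = (-35275/2 + 4422)*(1/17710) = -26431/2*1/17710 = -26431/35420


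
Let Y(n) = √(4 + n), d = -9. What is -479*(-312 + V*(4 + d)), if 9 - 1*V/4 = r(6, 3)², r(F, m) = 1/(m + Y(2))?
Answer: 659104/3 + 19160*√6/3 ≈ 2.3535e+5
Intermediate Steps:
r(F, m) = 1/(m + √6) (r(F, m) = 1/(m + √(4 + 2)) = 1/(m + √6))
V = 36 - 4/(3 + √6)² ≈ 35.865
-479*(-312 + V*(4 + d)) = -479*(-312 + (88/3 + 8*√6/3)*(4 - 9)) = -479*(-312 + (88/3 + 8*√6/3)*(-5)) = -479*(-312 + (-440/3 - 40*√6/3)) = -479*(-1376/3 - 40*√6/3) = 659104/3 + 19160*√6/3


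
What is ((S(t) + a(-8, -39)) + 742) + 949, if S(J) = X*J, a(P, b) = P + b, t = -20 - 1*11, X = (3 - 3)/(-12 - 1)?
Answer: 1644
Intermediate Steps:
X = 0 (X = 0/(-13) = 0*(-1/13) = 0)
t = -31 (t = -20 - 11 = -31)
S(J) = 0 (S(J) = 0*J = 0)
((S(t) + a(-8, -39)) + 742) + 949 = ((0 + (-8 - 39)) + 742) + 949 = ((0 - 47) + 742) + 949 = (-47 + 742) + 949 = 695 + 949 = 1644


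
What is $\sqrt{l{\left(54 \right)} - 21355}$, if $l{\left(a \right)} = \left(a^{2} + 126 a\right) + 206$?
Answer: $i \sqrt{11429} \approx 106.91 i$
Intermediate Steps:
$l{\left(a \right)} = 206 + a^{2} + 126 a$
$\sqrt{l{\left(54 \right)} - 21355} = \sqrt{\left(206 + 54^{2} + 126 \cdot 54\right) - 21355} = \sqrt{\left(206 + 2916 + 6804\right) - 21355} = \sqrt{9926 - 21355} = \sqrt{-11429} = i \sqrt{11429}$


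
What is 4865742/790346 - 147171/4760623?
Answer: 11523823633050/1881269672779 ≈ 6.1256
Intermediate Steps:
4865742/790346 - 147171/4760623 = 4865742*(1/790346) - 147171*1/4760623 = 2432871/395173 - 147171/4760623 = 11523823633050/1881269672779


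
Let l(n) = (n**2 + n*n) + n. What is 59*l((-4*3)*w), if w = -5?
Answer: 428340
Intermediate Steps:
l(n) = n + 2*n**2 (l(n) = (n**2 + n**2) + n = 2*n**2 + n = n + 2*n**2)
59*l((-4*3)*w) = 59*((-4*3*(-5))*(1 + 2*(-4*3*(-5)))) = 59*((-12*(-5))*(1 + 2*(-12*(-5)))) = 59*(60*(1 + 2*60)) = 59*(60*(1 + 120)) = 59*(60*121) = 59*7260 = 428340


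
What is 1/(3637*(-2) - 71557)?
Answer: -1/78831 ≈ -1.2685e-5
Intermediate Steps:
1/(3637*(-2) - 71557) = 1/(-7274 - 71557) = 1/(-78831) = -1/78831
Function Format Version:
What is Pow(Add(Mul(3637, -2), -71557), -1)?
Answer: Rational(-1, 78831) ≈ -1.2685e-5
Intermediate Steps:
Pow(Add(Mul(3637, -2), -71557), -1) = Pow(Add(-7274, -71557), -1) = Pow(-78831, -1) = Rational(-1, 78831)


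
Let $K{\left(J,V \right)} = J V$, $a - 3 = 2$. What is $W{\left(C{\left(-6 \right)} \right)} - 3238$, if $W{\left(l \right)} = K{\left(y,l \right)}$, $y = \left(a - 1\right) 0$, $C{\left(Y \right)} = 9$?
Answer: $-3238$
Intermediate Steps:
$a = 5$ ($a = 3 + 2 = 5$)
$y = 0$ ($y = \left(5 - 1\right) 0 = 4 \cdot 0 = 0$)
$W{\left(l \right)} = 0$ ($W{\left(l \right)} = 0 l = 0$)
$W{\left(C{\left(-6 \right)} \right)} - 3238 = 0 - 3238 = -3238$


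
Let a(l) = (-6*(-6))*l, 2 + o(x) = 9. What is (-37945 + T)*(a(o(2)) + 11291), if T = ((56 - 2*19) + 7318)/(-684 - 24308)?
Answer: -1368319882671/3124 ≈ -4.3800e+8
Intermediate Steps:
o(x) = 7 (o(x) = -2 + 9 = 7)
a(l) = 36*l
T = -917/3124 (T = ((56 - 38) + 7318)/(-24992) = (18 + 7318)*(-1/24992) = 7336*(-1/24992) = -917/3124 ≈ -0.29353)
(-37945 + T)*(a(o(2)) + 11291) = (-37945 - 917/3124)*(36*7 + 11291) = -118541097*(252 + 11291)/3124 = -118541097/3124*11543 = -1368319882671/3124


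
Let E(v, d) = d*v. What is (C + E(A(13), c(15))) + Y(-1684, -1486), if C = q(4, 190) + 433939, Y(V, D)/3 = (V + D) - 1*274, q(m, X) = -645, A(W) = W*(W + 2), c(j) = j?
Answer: 425887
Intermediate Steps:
A(W) = W*(2 + W)
Y(V, D) = -822 + 3*D + 3*V (Y(V, D) = 3*((V + D) - 1*274) = 3*((D + V) - 274) = 3*(-274 + D + V) = -822 + 3*D + 3*V)
C = 433294 (C = -645 + 433939 = 433294)
(C + E(A(13), c(15))) + Y(-1684, -1486) = (433294 + 15*(13*(2 + 13))) + (-822 + 3*(-1486) + 3*(-1684)) = (433294 + 15*(13*15)) + (-822 - 4458 - 5052) = (433294 + 15*195) - 10332 = (433294 + 2925) - 10332 = 436219 - 10332 = 425887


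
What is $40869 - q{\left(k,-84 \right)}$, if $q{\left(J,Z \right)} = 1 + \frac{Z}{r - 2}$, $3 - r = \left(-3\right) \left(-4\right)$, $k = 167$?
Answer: $\frac{449464}{11} \approx 40860.0$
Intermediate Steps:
$r = -9$ ($r = 3 - \left(-3\right) \left(-4\right) = 3 - 12 = -9$)
$q{\left(J,Z \right)} = 1 - \frac{Z}{11}$ ($q{\left(J,Z \right)} = 1 + \frac{Z}{-9 - 2} = 1 + \frac{Z}{-11} = 1 - \frac{Z}{11}$)
$40869 - q{\left(k,-84 \right)} = 40869 - \left(1 - - \frac{84}{11}\right) = 40869 - \left(1 + \frac{84}{11}\right) = 40869 - \frac{95}{11} = \frac{449464}{11}$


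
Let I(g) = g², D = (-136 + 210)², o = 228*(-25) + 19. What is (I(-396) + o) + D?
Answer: 156611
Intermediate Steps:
o = -5681 (o = -5700 + 19 = -5681)
D = 5476 (D = 74² = 5476)
(I(-396) + o) + D = ((-396)² - 5681) + 5476 = (156816 - 5681) + 5476 = 151135 + 5476 = 156611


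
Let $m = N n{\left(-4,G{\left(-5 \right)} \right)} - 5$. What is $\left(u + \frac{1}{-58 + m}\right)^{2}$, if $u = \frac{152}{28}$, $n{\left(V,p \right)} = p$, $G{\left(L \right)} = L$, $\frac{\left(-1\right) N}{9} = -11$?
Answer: $\frac{449312809}{15256836} \approx 29.45$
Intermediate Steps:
$N = 99$ ($N = \left(-9\right) \left(-11\right) = 99$)
$u = \frac{38}{7}$ ($u = 152 \cdot \frac{1}{28} = \frac{38}{7} \approx 5.4286$)
$m = -500$ ($m = 99 \left(-5\right) - 5 = -495 - 5 = -500$)
$\left(u + \frac{1}{-58 + m}\right)^{2} = \left(\frac{38}{7} + \frac{1}{-58 - 500}\right)^{2} = \left(\frac{38}{7} + \frac{1}{-558}\right)^{2} = \left(\frac{38}{7} - \frac{1}{558}\right)^{2} = \left(\frac{21197}{3906}\right)^{2} = \frac{449312809}{15256836}$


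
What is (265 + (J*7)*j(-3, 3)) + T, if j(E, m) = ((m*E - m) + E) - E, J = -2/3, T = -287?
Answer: 34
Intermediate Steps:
J = -⅔ (J = -2*⅓ = -⅔ ≈ -0.66667)
j(E, m) = -m + E*m (j(E, m) = ((E*m - m) + E) - E = ((-m + E*m) + E) - E = (E - m + E*m) - E = -m + E*m)
(265 + (J*7)*j(-3, 3)) + T = (265 + (-⅔*7)*(3*(-1 - 3))) - 287 = (265 - 14*(-4)) - 287 = (265 - 14/3*(-12)) - 287 = (265 + 56) - 287 = 321 - 287 = 34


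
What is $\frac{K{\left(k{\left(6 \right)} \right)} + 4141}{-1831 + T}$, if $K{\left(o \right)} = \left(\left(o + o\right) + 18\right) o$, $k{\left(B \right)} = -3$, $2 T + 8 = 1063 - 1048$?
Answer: $- \frac{1642}{731} \approx -2.2462$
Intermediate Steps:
$T = \frac{7}{2}$ ($T = -4 + \frac{1063 - 1048}{2} = -4 + \frac{1}{2} \cdot 15 = -4 + \frac{15}{2} = \frac{7}{2} \approx 3.5$)
$K{\left(o \right)} = o \left(18 + 2 o\right)$ ($K{\left(o \right)} = \left(2 o + 18\right) o = \left(18 + 2 o\right) o = o \left(18 + 2 o\right)$)
$\frac{K{\left(k{\left(6 \right)} \right)} + 4141}{-1831 + T} = \frac{2 \left(-3\right) \left(9 - 3\right) + 4141}{-1831 + \frac{7}{2}} = \frac{2 \left(-3\right) 6 + 4141}{- \frac{3655}{2}} = \left(-36 + 4141\right) \left(- \frac{2}{3655}\right) = 4105 \left(- \frac{2}{3655}\right) = - \frac{1642}{731}$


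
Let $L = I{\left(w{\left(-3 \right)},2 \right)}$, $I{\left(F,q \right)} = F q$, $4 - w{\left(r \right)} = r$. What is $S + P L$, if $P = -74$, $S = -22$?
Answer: $-1058$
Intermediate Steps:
$w{\left(r \right)} = 4 - r$
$L = 14$ ($L = \left(4 - -3\right) 2 = \left(4 + 3\right) 2 = 7 \cdot 2 = 14$)
$S + P L = -22 - 1036 = -1058$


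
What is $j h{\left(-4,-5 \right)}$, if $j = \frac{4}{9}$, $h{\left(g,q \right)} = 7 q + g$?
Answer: $- \frac{52}{3} \approx -17.333$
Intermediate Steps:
$h{\left(g,q \right)} = g + 7 q$
$j = \frac{4}{9}$ ($j = 4 \cdot \frac{1}{9} = \frac{4}{9} \approx 0.44444$)
$j h{\left(-4,-5 \right)} = \frac{4 \left(-4 + 7 \left(-5\right)\right)}{9} = \frac{4 \left(-4 - 35\right)}{9} = \frac{4}{9} \left(-39\right) = - \frac{52}{3}$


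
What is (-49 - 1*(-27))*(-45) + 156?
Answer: 1146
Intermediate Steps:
(-49 - 1*(-27))*(-45) + 156 = (-49 + 27)*(-45) + 156 = -22*(-45) + 156 = 990 + 156 = 1146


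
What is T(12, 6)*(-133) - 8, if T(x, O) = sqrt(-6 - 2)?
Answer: -8 - 266*I*sqrt(2) ≈ -8.0 - 376.18*I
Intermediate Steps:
T(x, O) = 2*I*sqrt(2) (T(x, O) = sqrt(-8) = 2*I*sqrt(2))
T(12, 6)*(-133) - 8 = (2*I*sqrt(2))*(-133) - 8 = -266*I*sqrt(2) - 8 = -8 - 266*I*sqrt(2)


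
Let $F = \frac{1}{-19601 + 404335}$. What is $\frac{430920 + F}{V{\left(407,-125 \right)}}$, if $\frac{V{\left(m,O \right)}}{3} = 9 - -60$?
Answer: $\frac{165789575281}{79639938} \approx 2081.7$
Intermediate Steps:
$V{\left(m,O \right)} = 207$ ($V{\left(m,O \right)} = 3 \left(9 - -60\right) = 3 \left(9 + 60\right) = 3 \cdot 69 = 207$)
$F = \frac{1}{384734} \approx 2.5992 \cdot 10^{-6}$
$\frac{430920 + F}{V{\left(407,-125 \right)}} = \frac{430920 + \frac{1}{384734}}{207} = \frac{165789575281}{384734} \cdot \frac{1}{207} = \frac{165789575281}{79639938}$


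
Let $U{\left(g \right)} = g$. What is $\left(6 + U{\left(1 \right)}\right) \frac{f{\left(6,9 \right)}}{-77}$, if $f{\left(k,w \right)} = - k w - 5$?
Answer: $\frac{59}{11} \approx 5.3636$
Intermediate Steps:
$f{\left(k,w \right)} = -5 - k w$ ($f{\left(k,w \right)} = - k w - 5 = -5 - k w$)
$\left(6 + U{\left(1 \right)}\right) \frac{f{\left(6,9 \right)}}{-77} = \left(6 + 1\right) \frac{-5 - 6 \cdot 9}{-77} = 7 \left(-5 - 54\right) \left(- \frac{1}{77}\right) = 7 \left(\left(-59\right) \left(- \frac{1}{77}\right)\right) = 7 \cdot \frac{59}{77} = \frac{59}{11}$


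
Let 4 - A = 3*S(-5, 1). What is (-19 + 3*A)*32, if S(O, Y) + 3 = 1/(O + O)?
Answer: 3344/5 ≈ 668.80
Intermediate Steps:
S(O, Y) = -3 + 1/(2*O) (S(O, Y) = -3 + 1/(O + O) = -3 + 1/(2*O))
A = 133/10 (A = 4 - 3*(-3 + (1/2)/(-5)) = 4 - 3*(-3 + (1/2)*(-1/5)) = 4 - 3*(-3 - 1/10) = 4 - 3*(-31)/10 = 4 - 1*(-93/10) = 4 + 93/10 = 133/10 ≈ 13.300)
(-19 + 3*A)*32 = (-19 + 3*(133/10))*32 = (-19 + 399/10)*32 = (209/10)*32 = 3344/5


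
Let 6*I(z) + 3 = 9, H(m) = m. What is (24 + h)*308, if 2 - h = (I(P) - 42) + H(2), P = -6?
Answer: 20020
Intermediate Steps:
I(z) = 1 (I(z) = -½ + (⅙)*9 = -½ + 3/2 = 1)
h = 41 (h = 2 - ((1 - 42) + 2) = 2 - (-41 + 2) = 2 - 1*(-39) = 2 + 39 = 41)
(24 + h)*308 = (24 + 41)*308 = 65*308 = 20020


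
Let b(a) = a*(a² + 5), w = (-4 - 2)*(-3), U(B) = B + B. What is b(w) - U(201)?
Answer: 5520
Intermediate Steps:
U(B) = 2*B
w = 18 (w = -6*(-3) = 18)
b(a) = a*(5 + a²)
b(w) - U(201) = 18*(5 + 18²) - 2*201 = 18*(5 + 324) - 1*402 = 18*329 - 402 = 5922 - 402 = 5520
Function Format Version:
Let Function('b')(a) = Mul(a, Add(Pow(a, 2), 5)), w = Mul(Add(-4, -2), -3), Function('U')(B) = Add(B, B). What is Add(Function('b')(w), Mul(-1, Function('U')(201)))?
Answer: 5520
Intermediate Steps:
Function('U')(B) = Mul(2, B)
w = 18 (w = Mul(-6, -3) = 18)
Function('b')(a) = Mul(a, Add(5, Pow(a, 2)))
Add(Function('b')(w), Mul(-1, Function('U')(201))) = Add(Mul(18, Add(5, Pow(18, 2))), Mul(-1, Mul(2, 201))) = Add(Mul(18, Add(5, 324)), Mul(-1, 402)) = Add(Mul(18, 329), -402) = Add(5922, -402) = 5520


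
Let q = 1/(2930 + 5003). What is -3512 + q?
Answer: -27860695/7933 ≈ -3512.0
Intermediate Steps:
q = 1/7933 ≈ 0.00012606
-3512 + q = -3512 + 1/7933 = -27860695/7933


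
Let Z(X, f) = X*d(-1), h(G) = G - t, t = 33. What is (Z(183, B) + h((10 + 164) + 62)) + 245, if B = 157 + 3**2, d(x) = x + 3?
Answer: 814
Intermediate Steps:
d(x) = 3 + x
B = 166 (B = 157 + 9 = 166)
h(G) = -33 + G (h(G) = G - 1*33 = G - 33 = -33 + G)
Z(X, f) = 2*X (Z(X, f) = X*(3 - 1) = X*2 = 2*X)
(Z(183, B) + h((10 + 164) + 62)) + 245 = (2*183 + (-33 + ((10 + 164) + 62))) + 245 = (366 + (-33 + (174 + 62))) + 245 = (366 + (-33 + 236)) + 245 = (366 + 203) + 245 = 569 + 245 = 814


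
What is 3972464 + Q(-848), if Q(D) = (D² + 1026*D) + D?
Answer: 3820672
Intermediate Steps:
Q(D) = D² + 1027*D
3972464 + Q(-848) = 3972464 - 848*(1027 - 848) = 3972464 - 848*179 = 3972464 - 151792 = 3820672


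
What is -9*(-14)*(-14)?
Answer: -1764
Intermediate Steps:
-9*(-14)*(-14) = 126*(-14) = -1764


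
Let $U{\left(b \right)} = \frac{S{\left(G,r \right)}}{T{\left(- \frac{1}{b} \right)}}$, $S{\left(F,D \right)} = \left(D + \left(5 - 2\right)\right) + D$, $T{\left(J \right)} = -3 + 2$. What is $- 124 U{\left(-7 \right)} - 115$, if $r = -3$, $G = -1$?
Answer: $-487$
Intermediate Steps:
$T{\left(J \right)} = -1$
$S{\left(F,D \right)} = 3 + 2 D$ ($S{\left(F,D \right)} = \left(D + 3\right) + D = \left(3 + D\right) + D = 3 + 2 D$)
$U{\left(b \right)} = 3$ ($U{\left(b \right)} = \frac{3 + 2 \left(-3\right)}{-1} = \left(3 - 6\right) \left(-1\right) = \left(-3\right) \left(-1\right) = 3$)
$- 124 U{\left(-7 \right)} - 115 = \left(-124\right) 3 - 115 = -372 - 115 = -487$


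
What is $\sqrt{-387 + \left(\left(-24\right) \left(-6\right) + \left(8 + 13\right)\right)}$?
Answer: $i \sqrt{222} \approx 14.9 i$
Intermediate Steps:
$\sqrt{-387 + \left(\left(-24\right) \left(-6\right) + \left(8 + 13\right)\right)} = \sqrt{-387 + \left(144 + 21\right)} = \sqrt{-387 + 165} = \sqrt{-222} = i \sqrt{222}$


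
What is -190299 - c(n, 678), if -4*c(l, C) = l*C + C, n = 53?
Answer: -181146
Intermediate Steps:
c(l, C) = -C/4 - C*l/4 (c(l, C) = -(l*C + C)/4 = -(C*l + C)/4 = -(C + C*l)/4 = -C/4 - C*l/4)
-190299 - c(n, 678) = -190299 - (-1)*678*(1 + 53)/4 = -190299 - (-1)*678*54/4 = -190299 - 1*(-9153) = -190299 + 9153 = -181146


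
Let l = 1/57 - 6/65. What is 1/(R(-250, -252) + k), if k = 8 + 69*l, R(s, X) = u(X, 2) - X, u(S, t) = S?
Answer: 1235/3509 ≈ 0.35195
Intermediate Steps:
R(s, X) = 0 (R(s, X) = X - X = 0)
l = -277/3705 (l = 1*(1/57) - 6*1/65 = 1/57 - 6/65 = -277/3705 ≈ -0.074764)
k = 3509/1235 (k = 8 + 69*(-277/3705) = 8 - 6371/1235 = 3509/1235 ≈ 2.8413)
1/(R(-250, -252) + k) = 1/(0 + 3509/1235) = 1/(3509/1235) = 1235/3509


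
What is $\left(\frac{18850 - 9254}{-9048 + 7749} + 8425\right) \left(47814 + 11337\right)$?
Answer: $\frac{215595122443}{433} \approx 4.9791 \cdot 10^{8}$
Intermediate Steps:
$\left(\frac{18850 - 9254}{-9048 + 7749} + 8425\right) \left(47814 + 11337\right) = \left(\frac{9596}{-1299} + 8425\right) 59151 = \left(9596 \left(- \frac{1}{1299}\right) + 8425\right) 59151 = \left(- \frac{9596}{1299} + 8425\right) 59151 = \frac{10934479}{1299} \cdot 59151 = \frac{215595122443}{433}$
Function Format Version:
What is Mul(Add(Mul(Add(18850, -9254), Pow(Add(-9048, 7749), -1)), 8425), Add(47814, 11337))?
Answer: Rational(215595122443, 433) ≈ 4.9791e+8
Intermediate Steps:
Mul(Add(Mul(Add(18850, -9254), Pow(Add(-9048, 7749), -1)), 8425), Add(47814, 11337)) = Mul(Add(Mul(9596, Pow(-1299, -1)), 8425), 59151) = Mul(Add(Mul(9596, Rational(-1, 1299)), 8425), 59151) = Mul(Add(Rational(-9596, 1299), 8425), 59151) = Mul(Rational(10934479, 1299), 59151) = Rational(215595122443, 433)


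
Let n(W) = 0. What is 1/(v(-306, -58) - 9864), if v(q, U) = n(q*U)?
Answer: -1/9864 ≈ -0.00010138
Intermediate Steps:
v(q, U) = 0
1/(v(-306, -58) - 9864) = 1/(0 - 9864) = 1/(-9864) = -1/9864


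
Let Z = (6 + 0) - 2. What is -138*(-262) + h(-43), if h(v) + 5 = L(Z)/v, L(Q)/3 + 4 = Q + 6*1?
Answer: 1554475/43 ≈ 36151.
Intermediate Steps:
Z = 4 (Z = 6 - 2 = 4)
L(Q) = 6 + 3*Q (L(Q) = -12 + 3*(Q + 6*1) = -12 + 3*(Q + 6) = -12 + 3*(6 + Q) = -12 + (18 + 3*Q) = 6 + 3*Q)
h(v) = -5 + 18/v (h(v) = -5 + (6 + 3*4)/v = -5 + (6 + 12)/v = -5 + 18/v)
-138*(-262) + h(-43) = -138*(-262) + (-5 + 18/(-43)) = 36156 + (-5 + 18*(-1/43)) = 36156 + (-5 - 18/43) = 36156 - 233/43 = 1554475/43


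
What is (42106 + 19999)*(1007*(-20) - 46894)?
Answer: -4163146570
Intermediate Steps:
(42106 + 19999)*(1007*(-20) - 46894) = 62105*(-20140 - 46894) = 62105*(-67034) = -4163146570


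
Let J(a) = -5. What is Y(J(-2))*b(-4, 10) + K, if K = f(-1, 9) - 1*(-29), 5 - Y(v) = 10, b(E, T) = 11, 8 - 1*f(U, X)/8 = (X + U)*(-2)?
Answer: 166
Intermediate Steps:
f(U, X) = 64 + 16*U + 16*X (f(U, X) = 64 - 8*(X + U)*(-2) = 64 - 8*(U + X)*(-2) = 64 - 8*(-2*U - 2*X) = 64 + (16*U + 16*X) = 64 + 16*U + 16*X)
Y(v) = -5 (Y(v) = 5 - 1*10 = 5 - 10 = -5)
K = 221 (K = (64 + 16*(-1) + 16*9) - 1*(-29) = (64 - 16 + 144) + 29 = 192 + 29 = 221)
Y(J(-2))*b(-4, 10) + K = -5*11 + 221 = -55 + 221 = 166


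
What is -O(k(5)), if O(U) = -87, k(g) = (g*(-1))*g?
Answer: 87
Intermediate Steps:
k(g) = -g**2 (k(g) = (-g)*g = -g**2)
-O(k(5)) = -1*(-87) = 87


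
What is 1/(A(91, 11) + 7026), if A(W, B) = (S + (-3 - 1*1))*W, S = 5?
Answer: 1/7117 ≈ 0.00014051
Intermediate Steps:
A(W, B) = W (A(W, B) = (5 + (-3 - 1*1))*W = (5 + (-3 - 1))*W = (5 - 4)*W = 1*W = W)
1/(A(91, 11) + 7026) = 1/(91 + 7026) = 1/7117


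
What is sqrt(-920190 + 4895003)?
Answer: sqrt(3974813) ≈ 1993.7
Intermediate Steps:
sqrt(-920190 + 4895003) = sqrt(3974813)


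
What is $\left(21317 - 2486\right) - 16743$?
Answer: $2088$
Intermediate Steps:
$\left(21317 - 2486\right) - 16743 = 18831 - 16743 = 2088$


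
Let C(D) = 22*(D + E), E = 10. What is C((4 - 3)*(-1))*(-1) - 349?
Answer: -547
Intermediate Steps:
C(D) = 220 + 22*D (C(D) = 22*(D + 10) = 22*(10 + D) = 220 + 22*D)
C((4 - 3)*(-1))*(-1) - 349 = (220 + 22*((4 - 3)*(-1)))*(-1) - 349 = (220 + 22*(1*(-1)))*(-1) - 349 = (220 + 22*(-1))*(-1) - 349 = (220 - 22)*(-1) - 349 = 198*(-1) - 349 = -198 - 349 = -547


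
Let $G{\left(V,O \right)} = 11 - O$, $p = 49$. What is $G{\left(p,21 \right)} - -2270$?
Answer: $2260$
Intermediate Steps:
$G{\left(p,21 \right)} - -2270 = \left(11 - 21\right) - -2270 = \left(11 - 21\right) + 2270 = -10 + 2270 = 2260$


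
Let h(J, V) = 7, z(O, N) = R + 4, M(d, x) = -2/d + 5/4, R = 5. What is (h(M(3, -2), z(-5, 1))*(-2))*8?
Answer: -112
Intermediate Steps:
M(d, x) = 5/4 - 2/d (M(d, x) = -2/d + 5*(¼) = -2/d + 5/4 = 5/4 - 2/d)
z(O, N) = 9 (z(O, N) = 5 + 4 = 9)
(h(M(3, -2), z(-5, 1))*(-2))*8 = (7*(-2))*8 = -14*8 = -112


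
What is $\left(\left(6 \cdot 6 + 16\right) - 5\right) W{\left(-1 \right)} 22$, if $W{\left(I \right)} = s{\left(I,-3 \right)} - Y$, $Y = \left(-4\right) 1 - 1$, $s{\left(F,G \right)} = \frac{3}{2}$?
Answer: $6721$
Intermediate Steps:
$s{\left(F,G \right)} = \frac{3}{2}$ ($s{\left(F,G \right)} = 3 \cdot \frac{1}{2} = \frac{3}{2}$)
$Y = -5$ ($Y = -4 - 1 = -5$)
$W{\left(I \right)} = \frac{13}{2}$ ($W{\left(I \right)} = \frac{3}{2} - -5 = \frac{3}{2} + 5 = \frac{13}{2}$)
$\left(\left(6 \cdot 6 + 16\right) - 5\right) W{\left(-1 \right)} 22 = \left(\left(6 \cdot 6 + 16\right) - 5\right) \frac{13}{2} \cdot 22 = \left(\left(36 + 16\right) - 5\right) \frac{13}{2} \cdot 22 = \left(52 - 5\right) \frac{13}{2} \cdot 22 = 47 \cdot \frac{13}{2} \cdot 22 = \frac{611}{2} \cdot 22 = 6721$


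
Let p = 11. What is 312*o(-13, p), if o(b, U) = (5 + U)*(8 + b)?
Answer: -24960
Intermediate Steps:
312*o(-13, p) = 312*(40 + 5*(-13) + 8*11 + 11*(-13)) = 312*(40 - 65 + 88 - 143) = 312*(-80) = -24960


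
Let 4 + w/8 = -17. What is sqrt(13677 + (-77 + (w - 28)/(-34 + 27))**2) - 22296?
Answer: -22296 + sqrt(16078) ≈ -22169.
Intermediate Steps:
w = -168 (w = -32 + 8*(-17) = -32 - 136 = -168)
sqrt(13677 + (-77 + (w - 28)/(-34 + 27))**2) - 22296 = sqrt(13677 + (-77 + (-168 - 28)/(-34 + 27))**2) - 22296 = sqrt(13677 + (-77 - 196/(-7))**2) - 22296 = sqrt(13677 + (-77 - 196*(-1/7))**2) - 22296 = sqrt(13677 + (-77 + 28)**2) - 22296 = sqrt(13677 + (-49)**2) - 22296 = sqrt(13677 + 2401) - 22296 = sqrt(16078) - 22296 = -22296 + sqrt(16078)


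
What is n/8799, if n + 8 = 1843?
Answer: 1835/8799 ≈ 0.20855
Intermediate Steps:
n = 1835 (n = -8 + 1843 = 1835)
n/8799 = 1835/8799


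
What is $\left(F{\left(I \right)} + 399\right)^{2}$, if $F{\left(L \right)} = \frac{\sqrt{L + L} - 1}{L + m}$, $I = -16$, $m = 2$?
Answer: $\frac{31214537}{196} - \frac{11174 i \sqrt{2}}{49} \approx 1.5926 \cdot 10^{5} - 322.5 i$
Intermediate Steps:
$F{\left(L \right)} = \frac{-1 + \sqrt{2} \sqrt{L}}{2 + L}$ ($F{\left(L \right)} = \frac{\sqrt{L + L} - 1}{L + 2} = \frac{\sqrt{2 L} - 1}{2 + L} = \frac{\sqrt{2} \sqrt{L} - 1}{2 + L} = \frac{-1 + \sqrt{2} \sqrt{L}}{2 + L}$)
$\left(F{\left(I \right)} + 399\right)^{2} = \left(\frac{-1 + \sqrt{2} \sqrt{-16}}{2 - 16} + 399\right)^{2} = \left(\frac{-1 + \sqrt{2} \cdot 4 i}{-14} + 399\right)^{2} = \left(- \frac{-1 + 4 i \sqrt{2}}{14} + 399\right)^{2} = \left(\left(\frac{1}{14} - \frac{2 i \sqrt{2}}{7}\right) + 399\right)^{2} = \left(\frac{5587}{14} - \frac{2 i \sqrt{2}}{7}\right)^{2}$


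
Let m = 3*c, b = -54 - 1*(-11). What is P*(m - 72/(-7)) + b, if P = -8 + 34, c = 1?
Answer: 2117/7 ≈ 302.43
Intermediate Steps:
b = -43 (b = -54 + 11 = -43)
P = 26
m = 3 (m = 3*1 = 3)
P*(m - 72/(-7)) + b = 26*(3 - 72/(-7)) - 43 = 26*(3 - 72*(-⅐)) - 43 = 26*(3 + 72/7) - 43 = 26*(93/7) - 43 = 2418/7 - 43 = 2117/7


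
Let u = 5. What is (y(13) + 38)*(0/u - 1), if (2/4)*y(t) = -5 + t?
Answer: -54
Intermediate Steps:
y(t) = -10 + 2*t (y(t) = 2*(-5 + t) = -10 + 2*t)
(y(13) + 38)*(0/u - 1) = ((-10 + 2*13) + 38)*(0/5 - 1) = ((-10 + 26) + 38)*(0*(⅕) - 1) = (16 + 38)*(0 - 1) = 54*(-1) = -54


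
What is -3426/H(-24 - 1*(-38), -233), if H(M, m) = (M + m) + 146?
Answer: 3426/73 ≈ 46.932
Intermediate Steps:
H(M, m) = 146 + M + m
-3426/H(-24 - 1*(-38), -233) = -3426/(146 + (-24 - 1*(-38)) - 233) = -3426/(146 + (-24 + 38) - 233) = -3426/(146 + 14 - 233) = -3426/(-73) = -3426*(-1/73) = 3426/73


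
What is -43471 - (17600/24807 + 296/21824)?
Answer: -2941883475275/67673496 ≈ -43472.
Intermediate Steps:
-43471 - (17600/24807 + 296/21824) = -43471 - (17600*(1/24807) + 296*(1/21824)) = -43471 - (17600/24807 + 37/2728) = -43471 - 1*48930659/67673496 = -43471 - 48930659/67673496 = -2941883475275/67673496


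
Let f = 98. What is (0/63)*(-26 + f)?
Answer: 0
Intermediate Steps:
(0/63)*(-26 + f) = (0/63)*(-26 + 98) = (0*(1/63))*72 = 0*72 = 0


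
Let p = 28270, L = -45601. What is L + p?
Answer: -17331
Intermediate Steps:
L + p = -45601 + 28270 = -17331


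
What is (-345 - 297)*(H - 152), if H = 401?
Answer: -159858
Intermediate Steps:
(-345 - 297)*(H - 152) = (-345 - 297)*(401 - 152) = -642*249 = -159858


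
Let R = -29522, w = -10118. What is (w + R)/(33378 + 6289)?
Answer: -39640/39667 ≈ -0.99932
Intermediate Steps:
(w + R)/(33378 + 6289) = (-10118 - 29522)/(33378 + 6289) = -39640/39667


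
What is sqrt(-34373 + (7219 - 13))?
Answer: I*sqrt(27167) ≈ 164.82*I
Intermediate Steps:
sqrt(-34373 + (7219 - 13)) = sqrt(-34373 + 7206) = sqrt(-27167) = I*sqrt(27167)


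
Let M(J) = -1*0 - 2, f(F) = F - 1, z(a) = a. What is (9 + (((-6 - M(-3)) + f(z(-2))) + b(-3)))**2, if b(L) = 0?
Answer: 4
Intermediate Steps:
f(F) = -1 + F
M(J) = -2 (M(J) = 0 - 2 = -2)
(9 + (((-6 - M(-3)) + f(z(-2))) + b(-3)))**2 = (9 + (((-6 - 1*(-2)) + (-1 - 2)) + 0))**2 = (9 + (((-6 + 2) - 3) + 0))**2 = (9 + ((-4 - 3) + 0))**2 = (9 + (-7 + 0))**2 = (9 - 7)**2 = 2**2 = 4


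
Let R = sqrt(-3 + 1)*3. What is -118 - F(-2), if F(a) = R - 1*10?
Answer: -108 - 3*I*sqrt(2) ≈ -108.0 - 4.2426*I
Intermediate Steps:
R = 3*I*sqrt(2) (R = sqrt(-2)*3 = (I*sqrt(2))*3 = 3*I*sqrt(2) ≈ 4.2426*I)
F(a) = -10 + 3*I*sqrt(2) (F(a) = 3*I*sqrt(2) - 1*10 = 3*I*sqrt(2) - 10 = -10 + 3*I*sqrt(2))
-118 - F(-2) = -118 - (-10 + 3*I*sqrt(2)) = -118 + (10 - 3*I*sqrt(2)) = -108 - 3*I*sqrt(2)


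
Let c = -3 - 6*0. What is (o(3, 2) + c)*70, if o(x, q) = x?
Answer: 0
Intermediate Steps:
c = -3 (c = -3 + 0 = -3)
(o(3, 2) + c)*70 = (3 - 3)*70 = 0*70 = 0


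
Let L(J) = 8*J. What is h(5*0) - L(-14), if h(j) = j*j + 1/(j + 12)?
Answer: 1345/12 ≈ 112.08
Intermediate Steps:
h(j) = j² + 1/(12 + j)
h(5*0) - L(-14) = (1 + (5*0)³ + 12*(5*0)²)/(12 + 5*0) - 8*(-14) = (1 + 0³ + 12*0²)/(12 + 0) - 1*(-112) = (1 + 0 + 12*0)/12 + 112 = (1 + 0 + 0)/12 + 112 = (1/12)*1 + 112 = 1/12 + 112 = 1345/12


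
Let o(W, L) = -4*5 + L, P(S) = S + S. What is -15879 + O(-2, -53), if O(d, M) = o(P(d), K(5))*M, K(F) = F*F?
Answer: -16144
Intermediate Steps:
P(S) = 2*S
K(F) = F**2
o(W, L) = -20 + L
O(d, M) = 5*M (O(d, M) = (-20 + 5**2)*M = (-20 + 25)*M = 5*M)
-15879 + O(-2, -53) = -15879 + 5*(-53) = -15879 - 265 = -16144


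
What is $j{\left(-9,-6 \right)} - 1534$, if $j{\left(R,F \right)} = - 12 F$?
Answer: $-1462$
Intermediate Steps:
$j{\left(-9,-6 \right)} - 1534 = \left(-12\right) \left(-6\right) - 1534 = 72 - 1534 = -1462$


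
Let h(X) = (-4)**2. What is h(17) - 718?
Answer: -702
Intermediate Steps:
h(X) = 16
h(17) - 718 = 16 - 718 = -702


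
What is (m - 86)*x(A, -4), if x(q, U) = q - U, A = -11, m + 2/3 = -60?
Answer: 3080/3 ≈ 1026.7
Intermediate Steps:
m = -182/3 (m = -2/3 - 60 = -182/3 ≈ -60.667)
(m - 86)*x(A, -4) = (-182/3 - 86)*(-11 - 1*(-4)) = -440*(-11 + 4)/3 = -440/3*(-7) = 3080/3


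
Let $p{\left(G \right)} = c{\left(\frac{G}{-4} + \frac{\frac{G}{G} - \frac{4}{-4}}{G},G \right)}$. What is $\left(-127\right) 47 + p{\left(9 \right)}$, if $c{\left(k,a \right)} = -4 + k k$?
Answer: $- \frac{7735679}{1296} \approx -5968.9$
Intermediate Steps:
$c{\left(k,a \right)} = -4 + k^{2}$
$p{\left(G \right)} = -4 + \left(\frac{2}{G} - \frac{G}{4}\right)^{2}$ ($p{\left(G \right)} = -4 + \left(\frac{G}{-4} + \frac{\frac{G}{G} - \frac{4}{-4}}{G}\right)^{2} = -4 + \left(G \left(- \frac{1}{4}\right) + \frac{1 - -1}{G}\right)^{2} = -4 + \left(- \frac{G}{4} + \frac{1 + 1}{G}\right)^{2} = -4 + \left(- \frac{G}{4} + \frac{2}{G}\right)^{2} = -4 + \left(\frac{2}{G} - \frac{G}{4}\right)^{2}$)
$\left(-127\right) 47 + p{\left(9 \right)} = \left(-127\right) 47 + \left(-5 + \frac{4}{81} + \frac{9^{2}}{16}\right) = -5969 + \left(-5 + 4 \cdot \frac{1}{81} + \frac{1}{16} \cdot 81\right) = -5969 + \left(-5 + \frac{4}{81} + \frac{81}{16}\right) = -5969 + \frac{145}{1296} = - \frac{7735679}{1296}$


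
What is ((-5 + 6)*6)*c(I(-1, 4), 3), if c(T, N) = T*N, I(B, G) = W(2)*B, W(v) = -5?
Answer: 90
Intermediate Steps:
I(B, G) = -5*B
c(T, N) = N*T
((-5 + 6)*6)*c(I(-1, 4), 3) = ((-5 + 6)*6)*(3*(-5*(-1))) = (1*6)*(3*5) = 6*15 = 90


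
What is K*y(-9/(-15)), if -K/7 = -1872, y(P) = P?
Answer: 39312/5 ≈ 7862.4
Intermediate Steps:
K = 13104 (K = -7*(-1872) = 13104)
K*y(-9/(-15)) = 13104*(-9/(-15)) = 13104*(-9*(-1/15)) = 13104*(⅗) = 39312/5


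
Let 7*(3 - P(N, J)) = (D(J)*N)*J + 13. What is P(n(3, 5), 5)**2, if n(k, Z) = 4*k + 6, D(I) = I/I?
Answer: 6724/49 ≈ 137.22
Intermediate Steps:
D(I) = 1
n(k, Z) = 6 + 4*k
P(N, J) = 8/7 - J*N/7 (P(N, J) = 3 - ((1*N)*J + 13)/7 = 3 - (N*J + 13)/7 = 3 - (J*N + 13)/7 = 3 - (13 + J*N)/7 = 3 + (-13/7 - J*N/7) = 8/7 - J*N/7)
P(n(3, 5), 5)**2 = (8/7 - 1/7*5*(6 + 4*3))**2 = (8/7 - 1/7*5*(6 + 12))**2 = (8/7 - 1/7*5*18)**2 = (8/7 - 90/7)**2 = (-82/7)**2 = 6724/49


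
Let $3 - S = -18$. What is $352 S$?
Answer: $7392$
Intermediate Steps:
$S = 21$ ($S = 3 - -18 = 3 + 18 = 21$)
$352 S = 352 \cdot 21 = 7392$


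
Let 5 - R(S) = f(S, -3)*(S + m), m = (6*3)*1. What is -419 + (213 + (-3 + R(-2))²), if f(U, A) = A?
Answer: 2294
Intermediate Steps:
m = 18 (m = 18*1 = 18)
R(S) = 59 + 3*S (R(S) = 5 - (-3)*(S + 18) = 5 - (-3)*(18 + S) = 5 - (-54 - 3*S) = 5 + (54 + 3*S) = 59 + 3*S)
-419 + (213 + (-3 + R(-2))²) = -419 + (213 + (-3 + (59 + 3*(-2)))²) = -419 + (213 + (-3 + (59 - 6))²) = -419 + (213 + (-3 + 53)²) = -419 + (213 + 50²) = -419 + (213 + 2500) = -419 + 2713 = 2294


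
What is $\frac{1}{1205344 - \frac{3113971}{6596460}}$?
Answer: $\frac{6596460}{7951000368269} \approx 8.2964 \cdot 10^{-7}$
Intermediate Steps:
$\frac{1}{1205344 - \frac{3113971}{6596460}} = \frac{1}{\frac{7951000368269}{6596460}} = \frac{6596460}{7951000368269}$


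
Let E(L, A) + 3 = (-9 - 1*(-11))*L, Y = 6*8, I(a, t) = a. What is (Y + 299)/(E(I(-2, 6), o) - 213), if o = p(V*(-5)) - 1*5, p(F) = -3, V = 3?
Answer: -347/220 ≈ -1.5773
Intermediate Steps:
Y = 48
o = -8 (o = -3 - 1*5 = -3 - 5 = -8)
E(L, A) = -3 + 2*L (E(L, A) = -3 + (-9 - 1*(-11))*L = -3 + (-9 + 11)*L = -3 + 2*L)
(Y + 299)/(E(I(-2, 6), o) - 213) = (48 + 299)/((-3 + 2*(-2)) - 213) = 347/((-3 - 4) - 213) = 347/(-7 - 213) = 347/(-220) = 347*(-1/220) = -347/220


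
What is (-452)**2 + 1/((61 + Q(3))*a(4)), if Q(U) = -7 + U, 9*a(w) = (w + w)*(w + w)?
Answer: 248433667/1216 ≈ 2.0430e+5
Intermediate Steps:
a(w) = 4*w**2/9 (a(w) = ((w + w)*(w + w))/9 = ((2*w)*(2*w))/9 = (4*w**2)/9 = 4*w**2/9)
(-452)**2 + 1/((61 + Q(3))*a(4)) = (-452)**2 + 1/((61 + (-7 + 3))*((4/9)*4**2)) = 204304 + 1/((61 - 4)*((4/9)*16)) = 204304 + 1/(57*(64/9)) = 204304 + 1/(1216/3) = 204304 + 3/1216 = 248433667/1216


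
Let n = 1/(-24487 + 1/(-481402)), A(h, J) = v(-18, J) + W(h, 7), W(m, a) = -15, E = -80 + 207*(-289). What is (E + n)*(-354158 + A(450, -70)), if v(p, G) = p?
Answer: 250109141892800017357/11788090775 ≈ 2.1217e+10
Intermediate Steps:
E = -59903 (E = -80 - 59823 = -59903)
A(h, J) = -33 (A(h, J) = -18 - 15 = -33)
n = -481402/11788090775 (n = 1/(-24487 - 1/481402) = 1/(-11788090775/481402) = -481402/11788090775 ≈ -4.0838e-5)
(E + n)*(-354158 + A(450, -70)) = (-59903 - 481402/11788090775)*(-354158 - 33) = -706142002176227/11788090775*(-354191) = 250109141892800017357/11788090775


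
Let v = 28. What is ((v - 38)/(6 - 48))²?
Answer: 25/441 ≈ 0.056689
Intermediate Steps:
((v - 38)/(6 - 48))² = ((28 - 38)/(6 - 48))² = (-10/(-42))² = (-10*(-1/42))² = (5/21)² = 25/441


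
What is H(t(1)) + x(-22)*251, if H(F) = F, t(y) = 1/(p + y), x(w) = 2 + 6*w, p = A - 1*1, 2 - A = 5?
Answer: -97891/3 ≈ -32630.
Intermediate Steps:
A = -3 (A = 2 - 1*5 = 2 - 5 = -3)
p = -4 (p = -3 - 1*1 = -3 - 1 = -4)
t(y) = 1/(-4 + y)
H(t(1)) + x(-22)*251 = 1/(-4 + 1) + (2 + 6*(-22))*251 = 1/(-3) + (2 - 132)*251 = -⅓ - 130*251 = -⅓ - 32630 = -97891/3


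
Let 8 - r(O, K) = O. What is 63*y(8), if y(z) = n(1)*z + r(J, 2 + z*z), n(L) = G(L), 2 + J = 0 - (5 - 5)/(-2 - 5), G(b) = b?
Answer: 1134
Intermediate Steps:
J = -2 (J = -2 + (0 - (5 - 5)/(-2 - 5)) = -2 + (0 - 0/(-7)) = -2 + (0 - 0*(-1)/7) = -2 + (0 - 1*0) = -2 + (0 + 0) = -2 + 0 = -2)
r(O, K) = 8 - O
n(L) = L
y(z) = 10 + z (y(z) = 1*z + (8 - 1*(-2)) = z + (8 + 2) = z + 10 = 10 + z)
63*y(8) = 63*(10 + 8) = 63*18 = 1134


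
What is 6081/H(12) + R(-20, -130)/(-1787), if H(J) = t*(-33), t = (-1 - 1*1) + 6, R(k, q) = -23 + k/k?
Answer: -3621281/78628 ≈ -46.056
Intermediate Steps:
R(k, q) = -22 (R(k, q) = -23 + 1 = -22)
t = 4 (t = (-1 - 1) + 6 = -2 + 6 = 4)
H(J) = -132 (H(J) = 4*(-33) = -132)
6081/H(12) + R(-20, -130)/(-1787) = 6081/(-132) - 22/(-1787) = 6081*(-1/132) - 22*(-1/1787) = -2027/44 + 22/1787 = -3621281/78628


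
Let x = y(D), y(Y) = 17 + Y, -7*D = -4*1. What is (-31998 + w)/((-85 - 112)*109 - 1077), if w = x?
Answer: 223863/157850 ≈ 1.4182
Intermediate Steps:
D = 4/7 (D = -(-4)/7 = -⅐*(-4) = 4/7 ≈ 0.57143)
x = 123/7 (x = 17 + 4/7 = 123/7 ≈ 17.571)
w = 123/7 ≈ 17.571
(-31998 + w)/((-85 - 112)*109 - 1077) = (-31998 + 123/7)/((-85 - 112)*109 - 1077) = -223863/(7*(-197*109 - 1077)) = -223863/(7*(-21473 - 1077)) = -223863/7/(-22550) = -223863/7*(-1/22550) = 223863/157850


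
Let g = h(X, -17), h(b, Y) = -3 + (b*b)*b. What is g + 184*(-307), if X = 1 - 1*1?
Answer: -56491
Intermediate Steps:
X = 0 (X = 1 - 1 = 0)
h(b, Y) = -3 + b**3 (h(b, Y) = -3 + b**2*b = -3 + b**3)
g = -3 (g = -3 + 0**3 = -3 + 0 = -3)
g + 184*(-307) = -3 + 184*(-307) = -3 - 56488 = -56491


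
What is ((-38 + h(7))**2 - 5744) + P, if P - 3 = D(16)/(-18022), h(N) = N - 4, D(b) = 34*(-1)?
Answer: -40693659/9011 ≈ -4516.0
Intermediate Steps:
D(b) = -34
h(N) = -4 + N
P = 27050/9011 (P = 3 - 34/(-18022) = 3 - 34*(-1/18022) = 3 + 17/9011 = 27050/9011 ≈ 3.0019)
((-38 + h(7))**2 - 5744) + P = ((-38 + (-4 + 7))**2 - 5744) + 27050/9011 = ((-38 + 3)**2 - 5744) + 27050/9011 = ((-35)**2 - 5744) + 27050/9011 = (1225 - 5744) + 27050/9011 = -4519 + 27050/9011 = -40693659/9011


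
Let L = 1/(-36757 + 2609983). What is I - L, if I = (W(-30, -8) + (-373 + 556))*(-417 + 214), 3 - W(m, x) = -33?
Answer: -114397908283/2573226 ≈ -44457.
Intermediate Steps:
W(m, x) = 36 (W(m, x) = 3 - 1*(-33) = 3 + 33 = 36)
L = 1/2573226 ≈ 3.8862e-7
I = -44457 (I = (36 + (-373 + 556))*(-417 + 214) = (36 + 183)*(-203) = 219*(-203) = -44457)
I - L = -44457 - 1*1/2573226 = -44457 - 1/2573226 = -114397908283/2573226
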